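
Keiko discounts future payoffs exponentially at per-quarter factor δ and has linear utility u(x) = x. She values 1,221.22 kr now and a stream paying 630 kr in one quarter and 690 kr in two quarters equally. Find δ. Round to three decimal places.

Present value of the stream is 630·δ + 690·δ². Indifference gives 630δ + 690δ² = 1221.22.
That is, 690δ² + 630δ − 1221.22 = 0, a quadratic in δ.
δ = (−630 + √(630² + 4·690·1221.22)) / (2·690) = (−630 + √3767467.20) / 1380 ≈ 0.950.

δ ≈ 0.950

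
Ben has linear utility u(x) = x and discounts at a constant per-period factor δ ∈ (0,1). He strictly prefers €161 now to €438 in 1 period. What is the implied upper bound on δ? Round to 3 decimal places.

Under u(x) = x this choice says 161 > δ·438.
Dividing through by 438 gives δ < 0.36758.

δ < 0.368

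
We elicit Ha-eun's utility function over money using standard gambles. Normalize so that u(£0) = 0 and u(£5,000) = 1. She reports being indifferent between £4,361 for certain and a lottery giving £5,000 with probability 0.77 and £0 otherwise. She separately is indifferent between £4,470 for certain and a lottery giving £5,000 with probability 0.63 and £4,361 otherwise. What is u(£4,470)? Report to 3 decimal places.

0.915

First, u(£4,361) = 0.77·u(£5,000) + 0.23·u(£0) = 0.77.
Chaining: u(£4,470) = 0.63·1.00 + 0.37·0.77 = 0.9149.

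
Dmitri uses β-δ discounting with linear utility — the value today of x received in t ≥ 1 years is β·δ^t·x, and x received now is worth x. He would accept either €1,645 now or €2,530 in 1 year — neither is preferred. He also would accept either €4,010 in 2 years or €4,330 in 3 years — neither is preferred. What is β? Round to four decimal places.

β ≈ 0.7021

Both payoffs in the second observation are in the future, so β drops out: δ^2·4010 = δ^3·4330 ⇒ δ = 4010/4330 = 0.92610.
The first indifference: 1645 = β·δ·2530, so β = 1645/(δ·2530) = 1645/(0.92610·2530) ≈ 0.7021.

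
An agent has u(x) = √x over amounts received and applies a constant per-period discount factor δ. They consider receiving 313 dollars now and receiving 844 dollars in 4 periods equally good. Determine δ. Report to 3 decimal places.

Equating discounted utilities: u(313) = δ^4·u(844) ⇒ δ^4 = u(313)/u(844).
With u(x) = √x: δ^4 = √313/√844 = √(313/844) = 0.60898.
So δ = 0.60898^(1/4) ≈ 0.883.

δ ≈ 0.883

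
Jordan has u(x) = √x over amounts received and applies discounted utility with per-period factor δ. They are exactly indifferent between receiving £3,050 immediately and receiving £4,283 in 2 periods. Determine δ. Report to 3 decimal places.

Indifference means u(3050) = δ^2 · u(4283), so δ^2 = u(3050)/u(4283).
Since u(x) = √x, δ^2 = √(3050/4283) = 0.84387.
So δ = 0.84387^(1/2) ≈ 0.919.

δ ≈ 0.919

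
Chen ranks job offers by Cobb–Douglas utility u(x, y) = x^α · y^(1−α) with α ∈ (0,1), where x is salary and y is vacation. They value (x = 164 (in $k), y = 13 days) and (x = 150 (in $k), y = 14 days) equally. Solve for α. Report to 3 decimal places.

The Cobb–Douglas utilities coincide, so 164^α·13^(1−α) = 150^α·14^(1−α).
(164/150)^α = (14/13)^(1−α); take logs: α·ln(164/150) = (1−α)·ln(14/13), i.e. α·0.089231 = (1−α)·0.074108.
So α/(1−α) = (0.074108)/(0.089231) = 0.830519, and α = 0.830519/1.830519 ≈ 0.454.

α ≈ 0.454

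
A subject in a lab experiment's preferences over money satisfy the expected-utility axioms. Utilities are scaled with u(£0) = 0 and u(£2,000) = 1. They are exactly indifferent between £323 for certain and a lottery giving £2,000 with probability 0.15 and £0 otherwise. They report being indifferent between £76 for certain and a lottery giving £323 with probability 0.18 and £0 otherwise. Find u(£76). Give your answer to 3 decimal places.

The first gamble pins u(£323): it must equal 0.15·1 + 0.85·0 = 0.15.
Then u(£76) = 0.18·u(£323) + 0.82·u(£0) = 0.18·0.15 + 0.82·0.00 = 0.0270.

0.027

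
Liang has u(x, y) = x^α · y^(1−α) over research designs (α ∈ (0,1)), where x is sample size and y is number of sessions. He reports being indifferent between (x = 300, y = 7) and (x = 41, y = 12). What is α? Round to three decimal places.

Indifference: 300^α · 7^(1−α) = 41^α · 12^(1−α).
Taking logs: α·ln 300 + (1−α)·ln 7 = α·ln 41 + (1−α)·ln 12, i.e. α·1.990210 = (1−α)·0.538997.
With A = 1.990210 and B = 0.538997: α·A = (1−α)·B, so α = B/(A+B) = 0.538997/2.529207 ≈ 0.213.

α ≈ 0.213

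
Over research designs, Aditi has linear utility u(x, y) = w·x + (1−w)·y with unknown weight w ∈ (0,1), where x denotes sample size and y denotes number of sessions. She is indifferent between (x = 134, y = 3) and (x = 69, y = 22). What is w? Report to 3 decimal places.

w = 0.226

Indifference: w·134 + (1−w)·3 = w·69 + (1−w)·22.
Collecting terms: w·65 = (1−w)·19.
The marginal rate of substitution is 19/65, so w = 19/(65+19) = 0.226.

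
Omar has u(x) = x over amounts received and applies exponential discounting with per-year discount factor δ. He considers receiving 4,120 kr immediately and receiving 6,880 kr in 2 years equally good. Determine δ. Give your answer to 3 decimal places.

Equating discounted utilities: u(4120) = δ^2·u(6880) ⇒ δ^2 = u(4120)/u(6880).
With u(x) = x: δ^2 = 4120/6880 = 0.59884.
Taking the square root: δ = 0.59884^(1/2) ≈ 0.774.

δ ≈ 0.774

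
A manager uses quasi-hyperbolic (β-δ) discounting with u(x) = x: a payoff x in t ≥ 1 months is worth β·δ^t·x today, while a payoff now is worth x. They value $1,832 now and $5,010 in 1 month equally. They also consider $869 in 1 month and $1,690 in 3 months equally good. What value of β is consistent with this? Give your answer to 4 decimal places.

The second indifference involves only future payoffs, so β cancels: β·δ^1·869 = β·δ^3·1690, giving δ^2 = 869/1690 = 0.51420, so δ = 0.71708.
The first indifference: 1832 = β·δ·5010, so β = 1832/(δ·5010) = 1832/(0.71708·5010) ≈ 0.5099.

β ≈ 0.5099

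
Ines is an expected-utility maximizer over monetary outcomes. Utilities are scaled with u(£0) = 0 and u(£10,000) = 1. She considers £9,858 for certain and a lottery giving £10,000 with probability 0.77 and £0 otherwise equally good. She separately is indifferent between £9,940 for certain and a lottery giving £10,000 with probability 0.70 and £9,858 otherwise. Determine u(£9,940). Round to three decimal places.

From the first indifference, u(£9,858) = 0.77·u(£10,000) + 0.23·u(£0) = 0.77·1 + 0.23·0 = 0.77.
Then u(£9,940) = 0.70·u(£10,000) + 0.30·u(£9,858) = 0.70·1.00 + 0.30·0.77 = 0.9310.

0.931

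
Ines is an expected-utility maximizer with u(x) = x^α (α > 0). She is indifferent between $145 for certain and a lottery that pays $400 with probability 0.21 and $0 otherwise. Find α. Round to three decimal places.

Since u(0) = 0, the lottery's EU is 0.21·400^α.
Equating: 145^α = 0.21·400^α, i.e. 0.3625^α = 0.21.
Taking logs: α·ln(145/400) = ln(0.21), so α = -1.560648 / -1.014731 ≈ 1.538.

α ≈ 1.538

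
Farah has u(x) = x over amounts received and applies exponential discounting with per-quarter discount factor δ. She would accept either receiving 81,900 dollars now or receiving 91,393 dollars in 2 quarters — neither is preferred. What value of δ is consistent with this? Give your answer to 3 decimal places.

δ ≈ 0.947

Indifference means u(81900) = δ^2 · u(91393), so δ^2 = u(81900)/u(91393).
With u(x) = x: δ^2 = 81900/91393 = 0.89613.
Hence δ = (0.89613)^(1/2) = 0.94664.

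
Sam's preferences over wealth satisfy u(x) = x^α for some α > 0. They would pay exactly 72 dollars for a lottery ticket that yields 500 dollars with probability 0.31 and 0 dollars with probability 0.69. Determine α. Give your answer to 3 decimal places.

The lottery's expected utility is 0.31·u(500) + 0.69·u(0) = 0.31·500^α (since u(0) = 0 for α > 0).
Setting u(72) equal to that: 72^α = 0.31·500^α ⇒ (72/500)^α = 0.31.
α = ln(0.31) / ln(72/500) = -1.171183/-1.937942 ≈ 0.604.

α ≈ 0.604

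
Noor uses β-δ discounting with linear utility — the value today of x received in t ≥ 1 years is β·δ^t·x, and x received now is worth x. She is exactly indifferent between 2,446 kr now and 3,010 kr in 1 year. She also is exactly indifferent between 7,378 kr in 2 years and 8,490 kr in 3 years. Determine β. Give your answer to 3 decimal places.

β ≈ 0.935

Both payoffs in the second observation are in the future, so β drops out: δ^2·7378 = δ^3·8490 ⇒ δ = 7378/8490 = 0.86902.
Substituting δ into 2446 = β·δ·3010: β = 2446/(2615.757) ≈ 0.935.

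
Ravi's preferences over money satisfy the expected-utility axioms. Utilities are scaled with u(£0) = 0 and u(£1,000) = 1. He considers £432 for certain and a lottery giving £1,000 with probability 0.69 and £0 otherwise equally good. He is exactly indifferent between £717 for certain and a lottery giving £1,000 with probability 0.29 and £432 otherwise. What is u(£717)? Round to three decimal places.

0.780

First, u(£432) = 0.69·u(£1,000) + 0.31·u(£0) = 0.69.
Chaining: u(£717) = 0.29·1.00 + 0.71·0.69 = 0.7799.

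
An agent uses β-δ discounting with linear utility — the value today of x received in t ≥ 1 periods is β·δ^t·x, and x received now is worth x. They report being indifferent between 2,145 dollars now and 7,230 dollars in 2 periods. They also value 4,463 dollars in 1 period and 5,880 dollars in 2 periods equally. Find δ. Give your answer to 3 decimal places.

The second indifference involves only future payoffs, so β cancels: β·δ^1·4463 = β·δ^2·5880, giving δ = 4463/5880 = 0.75901.

δ ≈ 0.759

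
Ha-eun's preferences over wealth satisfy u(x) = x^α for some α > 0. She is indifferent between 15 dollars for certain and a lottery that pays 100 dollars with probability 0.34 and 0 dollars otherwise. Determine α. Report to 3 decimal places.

EU(lottery) = 0.34·100^α + 0.66·0 = 0.34·100^α.
Setting u(15) equal to that: 15^α = 0.34·100^α ⇒ (15/100)^α = 0.34.
Taking logs: α·ln(15/100) = ln(0.34), so α = -1.078810 / -1.897120 ≈ 0.569.

α ≈ 0.569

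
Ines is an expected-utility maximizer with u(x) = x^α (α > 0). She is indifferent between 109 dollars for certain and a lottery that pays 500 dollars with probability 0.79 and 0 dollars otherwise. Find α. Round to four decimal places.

α ≈ 0.1547

EU(lottery) = 0.79·500^α + 0.21·0 = 0.79·500^α.
Indifference: 109^α = 0.79·500^α, so (109/500)^α = 0.79.
Take logs: α = ln 0.79 / ln(109/500) ≈ 0.154749.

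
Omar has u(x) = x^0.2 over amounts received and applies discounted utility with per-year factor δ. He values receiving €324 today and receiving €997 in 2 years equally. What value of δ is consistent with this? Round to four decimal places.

δ ≈ 0.8937

The payoff in 2 years is discounted by δ^2, so u(324) = δ^2·u(997) and δ^2 = u(324)/u(997).
With u(x) = x^0.2: δ^2 = 324^0.2/997^0.2 = (324/997)^0.2 = 0.79867.
Hence δ = (0.79867)^(1/2) = 0.893686.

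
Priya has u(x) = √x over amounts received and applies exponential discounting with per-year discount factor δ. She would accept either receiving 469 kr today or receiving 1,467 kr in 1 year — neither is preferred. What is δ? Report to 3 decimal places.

δ ≈ 0.565

The payoff in 1 year is discounted by δ, so u(469) = δ·u(1467) and δ = u(469)/u(1467).
Since u(x) = √x, δ = √(469/1467) = 0.56542.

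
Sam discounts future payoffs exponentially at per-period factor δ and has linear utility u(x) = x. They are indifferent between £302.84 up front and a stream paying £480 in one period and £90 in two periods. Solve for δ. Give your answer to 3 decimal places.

Present value of the stream is 480·δ + 90·δ². Indifference gives 480δ + 90δ² = 302.84.
So 90δ² + 480δ − 302.84 = 0.
δ = (−480 + √(480² + 4·90·302.84)) / (2·90) = (−480 + √339422.40) / 180 ≈ 0.570.

δ ≈ 0.570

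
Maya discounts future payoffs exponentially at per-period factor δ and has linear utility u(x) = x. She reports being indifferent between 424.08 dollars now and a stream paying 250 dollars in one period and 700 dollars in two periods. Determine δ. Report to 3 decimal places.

Equating present values: 424.08 = 250δ + 700δ².
Rearranged: 700δ² + 250δ − 424.08 = 0.
By the quadratic formula (taking the positive root), δ = (−250 + √1249924.00) / 1400 ≈ 0.620.

δ ≈ 0.620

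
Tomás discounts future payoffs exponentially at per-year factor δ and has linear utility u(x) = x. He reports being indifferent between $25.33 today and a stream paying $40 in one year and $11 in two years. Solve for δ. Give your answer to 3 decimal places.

δ ≈ 0.550

Equating present values: 25.33 = 40δ + 11δ².
Rearranged: 11δ² + 40δ − 25.33 = 0.
By the quadratic formula (taking the positive root), δ = (−40 + √2714.52) / 22 ≈ 0.550.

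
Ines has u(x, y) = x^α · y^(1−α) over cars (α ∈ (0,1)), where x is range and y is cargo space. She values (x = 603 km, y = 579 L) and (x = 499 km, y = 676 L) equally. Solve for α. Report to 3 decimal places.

Indifference: 603^α · 579^(1−α) = 499^α · 676^(1−α).
Rearrange to (603/499)^α = (676/579)^(1−α) and take logs: α·0.189311 = (1−α)·0.154891.
Thus α·(0.344202) = 0.154891, so α = 0.154891/0.344202 ≈ 0.450.

α ≈ 0.450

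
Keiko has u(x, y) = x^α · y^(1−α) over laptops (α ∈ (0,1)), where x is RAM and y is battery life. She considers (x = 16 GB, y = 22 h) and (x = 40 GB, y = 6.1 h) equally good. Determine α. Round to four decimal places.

The Cobb–Douglas utilities coincide, so 16^α·22^(1−α) = 40^α·6.1^(1−α).
(16/40)^α = (6.1/22)^(1−α); take logs: α·ln(16/40) = (1−α)·ln(6.1/22), i.e. α·-0.9162907 = (1−α)·-1.2827537.
With A = -0.9162907 and B = -1.2827537: α·A = (1−α)·B, so α = B/(A+B) = -1.2827537/-2.1990444 ≈ 0.5833.

α ≈ 0.5833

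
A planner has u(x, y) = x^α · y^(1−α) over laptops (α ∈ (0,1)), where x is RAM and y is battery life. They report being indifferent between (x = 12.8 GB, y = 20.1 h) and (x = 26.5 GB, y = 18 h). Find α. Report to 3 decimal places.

Set the two utilities equal: 12.8^α·20.1^(1−α) = 26.5^α·18^(1−α).
(12.8/26.5)^α = (18/20.1)^(1−α); take logs: α·ln(12.8/26.5) = (1−α)·ln(18/20.1), i.e. α·-0.727700 = (1−α)·-0.110348.
With A = -0.727700 and B = -0.110348: α·A = (1−α)·B, so α = B/(A+B) = -0.110348/-0.838048 ≈ 0.132.

α ≈ 0.132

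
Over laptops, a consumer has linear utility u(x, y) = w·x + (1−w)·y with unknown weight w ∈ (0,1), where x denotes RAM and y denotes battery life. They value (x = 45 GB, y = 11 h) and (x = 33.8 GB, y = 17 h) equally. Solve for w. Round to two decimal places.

Equating utilities: w·45 + (1−w)·11 = w·33.8 + (1−w)·17.
Rearranging, 11.2·w − 6·(1−w) = 0.
Hence w = 6/(11.2+6) = 6/17.2 = 0.35.

w = 0.35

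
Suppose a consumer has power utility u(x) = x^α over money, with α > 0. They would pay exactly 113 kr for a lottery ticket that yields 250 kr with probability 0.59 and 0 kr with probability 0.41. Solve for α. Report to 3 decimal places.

The lottery's expected utility is 0.59·u(250) + 0.41·u(0) = 0.59·250^α (since u(0) = 0 for α > 0).
Equating: 113^α = 0.59·250^α, i.e. 0.4520^α = 0.59.
α = ln(0.59) / ln(113/250) = -0.527633/-0.794073 ≈ 0.664.

α ≈ 0.664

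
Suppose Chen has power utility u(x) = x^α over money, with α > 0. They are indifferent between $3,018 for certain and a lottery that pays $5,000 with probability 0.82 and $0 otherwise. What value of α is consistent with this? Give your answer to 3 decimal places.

α ≈ 0.393

The lottery's expected utility is 0.82·u(5000) + 0.18·u(0) = 0.82·5000^α (since u(0) = 0 for α > 0).
Indifference: 3018^α = 0.82·5000^α, so (3018/5000)^α = 0.82.
α = ln(0.82) / ln(3018/5000) = -0.198451/-0.504844 ≈ 0.393.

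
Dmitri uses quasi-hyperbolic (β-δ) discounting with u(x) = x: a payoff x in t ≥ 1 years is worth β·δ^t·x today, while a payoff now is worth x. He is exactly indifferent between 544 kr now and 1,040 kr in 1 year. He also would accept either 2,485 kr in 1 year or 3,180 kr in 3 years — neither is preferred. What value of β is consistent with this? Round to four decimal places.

The second indifference involves only future payoffs, so β cancels: β·δ^1·2485 = β·δ^3·3180, giving δ^2 = 2485/3180 = 0.78145, so δ = 0.88399.
Substituting δ into 544 = β·δ·1040: β = 544/(919.354) ≈ 0.5917.

β ≈ 0.5917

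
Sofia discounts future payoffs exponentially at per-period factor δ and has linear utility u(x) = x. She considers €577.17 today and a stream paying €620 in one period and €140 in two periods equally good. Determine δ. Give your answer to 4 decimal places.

The stream is worth 620δ + 140δ² today, so 620δ + 140δ² = 577.17.
That is, 140δ² + 620δ − 577.17 = 0, a quadratic in δ.
By the quadratic formula (taking the positive root), δ = (−620 + √707615.20) / 280 ≈ 0.7900.

δ ≈ 0.7900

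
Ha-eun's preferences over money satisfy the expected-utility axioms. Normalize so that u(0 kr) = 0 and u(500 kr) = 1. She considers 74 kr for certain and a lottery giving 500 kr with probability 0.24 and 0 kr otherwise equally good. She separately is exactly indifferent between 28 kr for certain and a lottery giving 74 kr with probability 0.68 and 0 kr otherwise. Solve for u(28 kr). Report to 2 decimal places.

0.16

From the first indifference, u(74 kr) = 0.24·u(500 kr) + 0.76·u(0 kr) = 0.24·1 + 0.76·0 = 0.24.
Chaining: u(28 kr) = 0.68·0.24 + 0.32·0.00 = 0.1632.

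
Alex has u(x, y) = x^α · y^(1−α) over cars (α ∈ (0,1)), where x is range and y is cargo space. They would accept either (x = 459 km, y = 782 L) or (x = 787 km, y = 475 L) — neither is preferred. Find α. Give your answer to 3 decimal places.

α ≈ 0.480

The Cobb–Douglas utilities coincide, so 459^α·782^(1−α) = 787^α·475^(1−α).
Rearrange to (459/787)^α = (475/782)^(1−α) and take logs: α·-0.539178 = (1−α)·-0.498540.
So α/(1−α) = (-0.498540)/(-0.539178) = 0.924630, and α = 0.924630/1.924630 ≈ 0.480.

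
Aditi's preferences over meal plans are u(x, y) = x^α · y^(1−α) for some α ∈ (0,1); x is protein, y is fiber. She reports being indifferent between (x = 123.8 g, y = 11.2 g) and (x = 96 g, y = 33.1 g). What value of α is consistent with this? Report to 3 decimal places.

Set the two utilities equal: 123.8^α·11.2^(1−α) = 96^α·33.1^(1−α).
Rearrange to (123.8/96)^α = (33.1/11.2)^(1−α) and take logs: α·0.254319 = (1−α)·1.083620.
With A = 0.254319 and B = 1.083620: α·A = (1−α)·B, so α = B/(A+B) = 1.083620/1.337939 ≈ 0.810.

α ≈ 0.810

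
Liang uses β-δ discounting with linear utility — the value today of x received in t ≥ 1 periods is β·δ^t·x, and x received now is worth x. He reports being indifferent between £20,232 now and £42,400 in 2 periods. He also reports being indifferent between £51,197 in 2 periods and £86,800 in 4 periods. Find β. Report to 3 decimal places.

β ≈ 0.809

Both payoffs in the second observation are in the future, so β drops out: δ^2·51197 = δ^4·86800 ⇒ δ^2 = 51197/86800 = 0.58983, so δ = 0.76800.
The first indifference: 20232 = β·δ^2·42400, so β = 20232/(δ^2·42400) = 20232/(0.58983·42400) ≈ 0.809.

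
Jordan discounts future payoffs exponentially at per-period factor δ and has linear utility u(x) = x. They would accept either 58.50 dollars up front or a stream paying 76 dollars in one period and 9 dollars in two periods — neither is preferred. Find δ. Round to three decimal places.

δ ≈ 0.710

Present value of the stream is 76·δ + 9·δ². Indifference gives 76δ + 9δ² = 58.50.
That is, 9δ² + 76δ − 58.50 = 0, a quadratic in δ.
δ = (−76 + √(76² + 4·9·58.50)) / (2·9) = (−76 + √7882.00) / 18 ≈ 0.710.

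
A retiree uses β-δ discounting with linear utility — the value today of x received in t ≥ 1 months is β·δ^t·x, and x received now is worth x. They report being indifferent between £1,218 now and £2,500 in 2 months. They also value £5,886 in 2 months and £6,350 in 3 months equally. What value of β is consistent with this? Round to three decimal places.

Both payoffs in the second observation are in the future, so β drops out: δ^2·5886 = δ^3·6350 ⇒ δ = 5886/6350 = 0.92693.
Now use the now-vs-future pair: 1218 = β·δ^2·2500 gives β = 1218/(0.85920·2500) ≈ 0.567.

β ≈ 0.567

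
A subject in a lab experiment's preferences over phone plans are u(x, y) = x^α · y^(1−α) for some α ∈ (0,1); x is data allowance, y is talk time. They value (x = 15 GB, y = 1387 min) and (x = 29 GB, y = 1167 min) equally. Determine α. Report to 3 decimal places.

α ≈ 0.208

Indifference: 15^α · 1387^(1−α) = 29^α · 1167^(1−α).
Rearrange to (15/29)^α = (1167/1387)^(1−α) and take logs: α·-0.659246 = (1−α)·-0.172707.
Thus α·(-0.831953) = -0.172707, so α = -0.172707/-0.831953 ≈ 0.208.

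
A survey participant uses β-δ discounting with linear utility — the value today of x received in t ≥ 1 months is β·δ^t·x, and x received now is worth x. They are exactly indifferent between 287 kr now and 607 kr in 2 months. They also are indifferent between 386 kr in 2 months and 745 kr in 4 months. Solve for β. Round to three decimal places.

β ≈ 0.913

From the later pair, β·δ^2·386 = β·δ^4·745; dividing through, δ^2 = 386/745 = 0.51812, so δ = 0.71981.
Substituting δ into 287 = β·δ^2·607: β = 287/(314.499) ≈ 0.913.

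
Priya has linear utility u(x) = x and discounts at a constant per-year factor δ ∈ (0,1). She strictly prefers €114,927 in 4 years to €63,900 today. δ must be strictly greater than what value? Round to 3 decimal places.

δ > 0.864

Under u(x) = x this choice says 63900 < δ^4·114927.
Hence δ^4 > 63900/114927 = 0.55601, and x ↦ x^(1/4) is increasing on (0,∞).
δ > (63900/114927)^(1/4) ≈ 0.864.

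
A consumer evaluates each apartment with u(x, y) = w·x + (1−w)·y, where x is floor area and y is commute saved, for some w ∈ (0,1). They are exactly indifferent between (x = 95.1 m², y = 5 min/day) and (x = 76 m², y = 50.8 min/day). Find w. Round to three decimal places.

w = 0.706

Indifference: w·95.1 + (1−w)·5 = w·76 + (1−w)·50.8.
Collecting terms: w·19.1 = (1−w)·45.8.
Hence w = 45.8/(19.1+45.8) = 45.8/64.9 = 0.706.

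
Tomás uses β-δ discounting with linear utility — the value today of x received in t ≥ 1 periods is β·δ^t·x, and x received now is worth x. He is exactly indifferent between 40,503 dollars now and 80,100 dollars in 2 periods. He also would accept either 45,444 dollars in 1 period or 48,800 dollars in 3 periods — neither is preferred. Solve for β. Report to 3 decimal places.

The second indifference involves only future payoffs, so β cancels: β·δ^1·45444 = β·δ^3·48800, giving δ^2 = 45444/48800 = 0.93123, so δ = 0.96500.
Now use the now-vs-future pair: 40503 = β·δ^2·80100 gives β = 40503/(0.93123·80100) ≈ 0.543.

β ≈ 0.543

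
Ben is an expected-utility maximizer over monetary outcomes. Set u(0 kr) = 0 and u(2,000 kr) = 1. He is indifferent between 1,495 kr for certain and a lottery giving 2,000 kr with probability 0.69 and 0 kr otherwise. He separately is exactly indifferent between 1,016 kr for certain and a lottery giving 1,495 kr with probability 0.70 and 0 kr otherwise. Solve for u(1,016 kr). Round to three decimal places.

0.483

First, u(1,495 kr) = 0.69·u(2,000 kr) + 0.31·u(0 kr) = 0.69.
The second indifference gives u(1,016 kr) = 0.70·u(1,495 kr) + 0.30·u(0 kr) = 0.70·0.69 + 0.30·0.00 = 0.4830.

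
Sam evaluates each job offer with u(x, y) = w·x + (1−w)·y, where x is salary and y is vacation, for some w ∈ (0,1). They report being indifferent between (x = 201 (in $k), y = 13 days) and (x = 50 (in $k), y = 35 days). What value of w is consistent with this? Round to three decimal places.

u(201,13) = u(50,35) means w·201 + (1−w)·13 = w·50 + (1−w)·35.
Rearranging, 151·w − 22·(1−w) = 0.
Hence w = 22/(151+22) = 22/173 = 0.127.

w = 0.127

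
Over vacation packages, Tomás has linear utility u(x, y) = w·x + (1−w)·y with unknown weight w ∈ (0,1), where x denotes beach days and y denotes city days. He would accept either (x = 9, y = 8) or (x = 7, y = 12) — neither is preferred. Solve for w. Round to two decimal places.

u(9,8) = u(7,12) means w·9 + (1−w)·8 = w·7 + (1−w)·12.
Collecting terms: w·2 = (1−w)·4.
The marginal rate of substitution is 4/2, so w = 4/(2+4) = 0.67.

w = 0.67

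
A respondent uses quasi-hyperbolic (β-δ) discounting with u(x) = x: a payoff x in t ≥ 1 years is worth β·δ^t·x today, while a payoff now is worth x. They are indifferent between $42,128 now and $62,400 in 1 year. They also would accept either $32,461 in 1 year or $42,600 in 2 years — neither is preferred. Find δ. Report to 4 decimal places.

δ ≈ 0.7620

The second indifference involves only future payoffs, so β cancels: β·δ^1·32461 = β·δ^2·42600, giving δ = 32461/42600 = 0.76200.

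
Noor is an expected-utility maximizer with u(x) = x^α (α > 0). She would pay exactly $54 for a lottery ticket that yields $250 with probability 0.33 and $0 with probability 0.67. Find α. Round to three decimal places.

α ≈ 0.723

The lottery's expected utility is 0.33·u(250) + 0.67·u(0) = 0.33·250^α (since u(0) = 0 for α > 0).
Setting u(54) equal to that: 54^α = 0.33·250^α ⇒ (54/250)^α = 0.33.
α = ln(0.33) / ln(54/250) = -1.108663/-1.532477 ≈ 0.723.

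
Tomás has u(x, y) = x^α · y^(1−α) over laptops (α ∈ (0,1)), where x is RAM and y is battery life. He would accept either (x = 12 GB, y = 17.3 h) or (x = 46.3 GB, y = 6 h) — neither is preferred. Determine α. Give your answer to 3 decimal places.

The Cobb–Douglas utilities coincide, so 12^α·17.3^(1−α) = 46.3^α·6^(1−α).
Rearrange to (12/46.3)^α = (6/17.3)^(1−α) and take logs: α·-1.350235 = (1−α)·-1.058947.
With A = -1.350235 and B = -1.058947: α·A = (1−α)·B, so α = B/(A+B) = -1.058947/-2.409182 ≈ 0.440.

α ≈ 0.440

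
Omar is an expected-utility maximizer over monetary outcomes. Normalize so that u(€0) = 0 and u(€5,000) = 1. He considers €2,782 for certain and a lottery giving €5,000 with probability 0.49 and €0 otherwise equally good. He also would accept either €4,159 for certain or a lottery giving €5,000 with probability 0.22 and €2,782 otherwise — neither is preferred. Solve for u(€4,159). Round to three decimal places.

The first gamble pins u(€2,782): it must equal 0.49·1 + 0.51·0 = 0.49.
The second indifference gives u(€4,159) = 0.22·u(€5,000) + 0.78·u(€2,782) = 0.22·1.00 + 0.78·0.49 = 0.6022.

0.602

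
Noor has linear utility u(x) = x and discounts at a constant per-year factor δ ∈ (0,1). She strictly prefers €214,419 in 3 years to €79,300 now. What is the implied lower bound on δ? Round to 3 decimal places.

Under u(x) = x this choice says 79300 < δ^3·214419.
Hence δ^3 > 79300/214419 = 0.36984, and x ↦ x^(1/3) is increasing on (0,∞).
δ > 0.36984^(1/3) = 0.718.

δ > 0.718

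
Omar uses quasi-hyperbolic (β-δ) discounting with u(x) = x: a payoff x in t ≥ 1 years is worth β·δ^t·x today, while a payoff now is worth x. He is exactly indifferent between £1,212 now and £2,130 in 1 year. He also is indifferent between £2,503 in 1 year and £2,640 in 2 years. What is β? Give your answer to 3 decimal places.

β ≈ 0.600

From the later pair, β·δ^1·2503 = β·δ^2·2640; dividing through, δ = 2503/2640 = 0.94811.
The first indifference: 1212 = β·δ·2130, so β = 1212/(δ·2130) = 1212/(0.94811·2130) ≈ 0.600.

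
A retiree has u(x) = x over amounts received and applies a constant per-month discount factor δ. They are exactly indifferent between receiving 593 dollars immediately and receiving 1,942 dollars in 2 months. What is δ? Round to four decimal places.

δ ≈ 0.5526

The payoff in 2 months is discounted by δ^2, so u(593) = δ^2·u(1942) and δ^2 = u(593)/u(1942).
With u(x) = x: δ^2 = 593/1942 = 0.30536.
Taking the square root: δ = 0.30536^(1/2) ≈ 0.5526.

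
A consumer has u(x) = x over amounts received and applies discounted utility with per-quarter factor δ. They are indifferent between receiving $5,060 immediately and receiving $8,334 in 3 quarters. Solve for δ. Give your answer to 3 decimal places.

Indifference means u(5060) = δ^3 · u(8334), so δ^3 = u(5060)/u(8334).
With u(x) = x: δ^3 = 5060/8334 = 0.60715.
Hence δ = (0.60715)^(1/3) = 0.84677.

δ ≈ 0.847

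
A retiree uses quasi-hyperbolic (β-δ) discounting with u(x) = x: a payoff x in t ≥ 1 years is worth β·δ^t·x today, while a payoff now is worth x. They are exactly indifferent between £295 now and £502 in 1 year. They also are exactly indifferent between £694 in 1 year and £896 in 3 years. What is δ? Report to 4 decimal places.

The second indifference involves only future payoffs, so β cancels: β·δ^1·694 = β·δ^3·896, giving δ^2 = 694/896 = 0.77455, so δ = 0.88009.

δ ≈ 0.8801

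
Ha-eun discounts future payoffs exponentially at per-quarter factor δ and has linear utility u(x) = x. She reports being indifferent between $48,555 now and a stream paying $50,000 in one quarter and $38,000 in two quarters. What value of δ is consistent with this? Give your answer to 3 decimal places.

Present value of the stream is 50000·δ + 38000·δ². Indifference gives 50000δ + 38000δ² = 48555.
Rearranged: 38000δ² + 50000δ − 48555 = 0.
The positive root is δ = [−50000 + √(50000² + 4·38000·48555)] / (2·38000) = (−50000 + 99400.000)/76000 ≈ 0.650.

δ ≈ 0.650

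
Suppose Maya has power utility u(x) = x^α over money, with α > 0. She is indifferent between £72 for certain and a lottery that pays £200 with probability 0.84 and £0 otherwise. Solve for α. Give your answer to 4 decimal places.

Since u(0) = 0, the lottery's EU is 0.84·200^α.
Equating: 72^α = 0.84·200^α, i.e. 0.3600^α = 0.84.
Take logs: α = ln 0.84 / ln(72/200) ≈ 0.170658.

α ≈ 0.1707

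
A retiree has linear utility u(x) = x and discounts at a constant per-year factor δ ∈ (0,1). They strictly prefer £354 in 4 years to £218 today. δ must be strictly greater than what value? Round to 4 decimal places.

The preference means 218 < δ^4·354.
Dividing by 354: δ^4 > 0.61582. Both sides are positive, so the 4th root keeps the direction.
δ > (218/354)^(1/4) ≈ 0.8859.

δ > 0.8859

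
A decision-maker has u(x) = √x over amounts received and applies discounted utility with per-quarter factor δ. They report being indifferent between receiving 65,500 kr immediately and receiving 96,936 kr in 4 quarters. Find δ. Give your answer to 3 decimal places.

δ ≈ 0.952

The payoff in 4 quarters is discounted by δ^4, so u(65500) = δ^4·u(96936) and δ^4 = u(65500)/u(96936).
With u(x) = √x: δ^4 = √65500/√96936 = √(65500/96936) = 0.82201.
So δ = 0.82201^(1/4) ≈ 0.952.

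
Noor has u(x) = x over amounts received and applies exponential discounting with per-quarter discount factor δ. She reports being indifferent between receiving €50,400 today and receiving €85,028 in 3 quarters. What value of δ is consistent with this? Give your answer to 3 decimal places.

Equating discounted utilities: u(50400) = δ^3·u(85028) ⇒ δ^3 = u(50400)/u(85028).
With u(x) = x: δ^3 = 50400/85028 = 0.59275.
Hence δ = (0.59275)^(1/3) = 0.84002.

δ ≈ 0.840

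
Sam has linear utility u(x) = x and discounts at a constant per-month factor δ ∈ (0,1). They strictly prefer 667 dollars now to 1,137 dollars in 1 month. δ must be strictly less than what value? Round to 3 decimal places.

Comparing present values: 667 > δ·1137.
Dividing through by 1137 gives δ < 0.58663.

δ < 0.587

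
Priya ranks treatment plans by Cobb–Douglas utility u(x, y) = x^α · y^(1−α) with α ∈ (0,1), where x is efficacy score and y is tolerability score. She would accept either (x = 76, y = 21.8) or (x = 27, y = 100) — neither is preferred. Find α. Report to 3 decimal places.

Set the two utilities equal: 76^α·21.8^(1−α) = 27^α·100^(1−α).
Rearrange to (76/27)^α = (100/21.8)^(1−α) and take logs: α·1.034896 = (1−α)·1.523260.
So α/(1−α) = (1.523260)/(1.034896) = 1.471897, and α = 1.471897/2.471897 ≈ 0.595.

α ≈ 0.595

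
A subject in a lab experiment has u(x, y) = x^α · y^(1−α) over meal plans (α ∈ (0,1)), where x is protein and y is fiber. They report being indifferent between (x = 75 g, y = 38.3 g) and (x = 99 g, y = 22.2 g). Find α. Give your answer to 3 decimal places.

α ≈ 0.663

The Cobb–Douglas utilities coincide, so 75^α·38.3^(1−α) = 99^α·22.2^(1−α).
Rearrange to (75/99)^α = (22.2/38.3)^(1−α) and take logs: α·-0.277632 = (1−α)·-0.545358.
Thus α·(-0.822990) = -0.545358, so α = -0.545358/-0.822990 ≈ 0.663.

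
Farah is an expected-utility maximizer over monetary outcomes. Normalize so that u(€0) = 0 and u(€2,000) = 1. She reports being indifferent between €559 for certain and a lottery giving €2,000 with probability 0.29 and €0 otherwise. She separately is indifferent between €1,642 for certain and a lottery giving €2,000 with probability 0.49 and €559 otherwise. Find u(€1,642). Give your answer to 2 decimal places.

The first gamble pins u(€559): it must equal 0.29·1 + 0.71·0 = 0.29.
Chaining: u(€1,642) = 0.49·1.00 + 0.51·0.29 = 0.6379.

0.64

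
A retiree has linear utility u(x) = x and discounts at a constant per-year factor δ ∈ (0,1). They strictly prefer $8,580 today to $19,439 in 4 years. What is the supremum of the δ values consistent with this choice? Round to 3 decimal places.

Comparing present values: 8580 > δ^4·19439.
So δ^4 < 8580/19439 = 0.44138; taking the 4th root of both positive sides preserves the inequality.
δ < 0.44138^(1/4) = 0.815.

δ < 0.815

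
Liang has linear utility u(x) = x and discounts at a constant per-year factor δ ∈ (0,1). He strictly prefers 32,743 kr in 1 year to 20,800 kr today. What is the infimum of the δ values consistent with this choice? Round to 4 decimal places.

The preference means 20800 < δ·32743.
So δ > 20800/32743 = 0.63525.

δ > 0.6353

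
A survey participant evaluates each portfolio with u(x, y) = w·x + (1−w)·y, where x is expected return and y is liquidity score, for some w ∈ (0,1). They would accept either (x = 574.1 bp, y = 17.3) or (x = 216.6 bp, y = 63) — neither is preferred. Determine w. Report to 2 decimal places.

u(574.1,17.3) = u(216.6,63) means w·574.1 + (1−w)·17.3 = w·216.6 + (1−w)·63.
Collecting terms: w·357.5 = (1−w)·45.7.
The marginal rate of substitution is 45.7/357.5, so w = 45.7/(357.5+45.7) = 0.11.

w = 0.11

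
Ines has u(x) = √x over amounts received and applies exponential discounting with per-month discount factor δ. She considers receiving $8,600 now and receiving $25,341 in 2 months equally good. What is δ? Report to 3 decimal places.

Equating discounted utilities: u(8600) = δ^2·u(25341) ⇒ δ^2 = u(8600)/u(25341).
Since u(x) = √x, δ^2 = √(8600/25341) = 0.58256.
So δ = 0.58256^(1/2) ≈ 0.763.

δ ≈ 0.763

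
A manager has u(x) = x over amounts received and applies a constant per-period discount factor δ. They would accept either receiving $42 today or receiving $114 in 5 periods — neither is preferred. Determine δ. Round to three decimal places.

Indifference means u(42) = δ^5 · u(114), so δ^5 = u(42)/u(114).
With u(x) = x: δ^5 = 42/114 = 0.36842.
Hence δ = (0.36842)^(1/5) = 0.81897.

δ ≈ 0.819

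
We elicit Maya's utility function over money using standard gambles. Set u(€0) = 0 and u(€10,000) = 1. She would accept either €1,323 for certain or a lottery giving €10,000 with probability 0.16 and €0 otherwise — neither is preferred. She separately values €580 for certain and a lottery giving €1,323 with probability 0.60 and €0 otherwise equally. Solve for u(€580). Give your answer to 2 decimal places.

From the first indifference, u(€1,323) = 0.16·u(€10,000) + 0.84·u(€0) = 0.16·1 + 0.84·0 = 0.16.
Then u(€580) = 0.60·u(€1,323) + 0.40·u(€0) = 0.60·0.16 + 0.40·0.00 = 0.0960.

0.10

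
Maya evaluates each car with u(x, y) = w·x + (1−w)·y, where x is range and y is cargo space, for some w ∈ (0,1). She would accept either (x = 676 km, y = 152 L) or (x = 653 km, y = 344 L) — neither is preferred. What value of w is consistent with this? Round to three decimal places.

u(676,152) = u(653,344) means w·676 + (1−w)·152 = w·653 + (1−w)·344.
Collecting terms: w·23 = (1−w)·192.
Hence w = 192/(23+192) = 192/215 = 0.893.

w = 0.893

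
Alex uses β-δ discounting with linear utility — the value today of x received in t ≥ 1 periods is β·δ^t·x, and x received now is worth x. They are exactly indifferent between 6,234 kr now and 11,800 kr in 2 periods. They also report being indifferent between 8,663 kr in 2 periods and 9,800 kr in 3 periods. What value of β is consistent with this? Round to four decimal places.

The second indifference involves only future payoffs, so β cancels: β·δ^2·8663 = β·δ^3·9800, giving δ = 8663/9800 = 0.88398.
Substituting δ into 6234 = β·δ^2·11800: β = 6234/(9220.755) ≈ 0.6761.

β ≈ 0.6761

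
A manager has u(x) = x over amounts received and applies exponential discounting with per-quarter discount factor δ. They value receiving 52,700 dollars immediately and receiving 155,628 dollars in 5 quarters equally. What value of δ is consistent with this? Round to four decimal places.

δ ≈ 0.8053

The payoff in 5 quarters is discounted by δ^5, so u(52700) = δ^5·u(155628) and δ^5 = u(52700)/u(155628).
With u(x) = x: δ^5 = 52700/155628 = 0.33863.
So δ = 0.33863^(1/5) ≈ 0.8053.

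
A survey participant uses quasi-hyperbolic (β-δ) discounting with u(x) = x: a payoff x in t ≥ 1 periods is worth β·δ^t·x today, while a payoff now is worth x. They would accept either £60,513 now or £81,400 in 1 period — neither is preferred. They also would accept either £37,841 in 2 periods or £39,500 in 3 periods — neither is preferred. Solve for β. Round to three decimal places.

β ≈ 0.776

From the later pair, β·δ^2·37841 = β·δ^3·39500; dividing through, δ = 37841/39500 = 0.95800.
Now use the now-vs-future pair: 60513 = β·δ·81400 gives β = 60513/(0.95800·81400) ≈ 0.776.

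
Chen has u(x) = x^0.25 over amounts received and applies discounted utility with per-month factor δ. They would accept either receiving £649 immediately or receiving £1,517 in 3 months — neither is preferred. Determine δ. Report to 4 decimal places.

Equating discounted utilities: u(649) = δ^3·u(1517) ⇒ δ^3 = u(649)/u(1517).
Since u(x) = x^0.25, δ^3 = (649/1517)^0.25 = 0.42782^0.25 = 0.80875.
Hence δ = (0.80875)^(1/3) = 0.931690.

δ ≈ 0.9317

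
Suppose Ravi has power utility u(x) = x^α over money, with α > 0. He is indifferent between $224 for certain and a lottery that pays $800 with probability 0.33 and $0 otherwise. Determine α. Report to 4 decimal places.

α ≈ 0.8709

The lottery's expected utility is 0.33·u(800) + 0.67·u(0) = 0.33·800^α (since u(0) = 0 for α > 0).
Indifference: 224^α = 0.33·800^α, so (224/800)^α = 0.33.
Taking logs: α·ln(224/800) = ln(0.33), so α = -1.1086626 / -1.2729657 ≈ 0.8709.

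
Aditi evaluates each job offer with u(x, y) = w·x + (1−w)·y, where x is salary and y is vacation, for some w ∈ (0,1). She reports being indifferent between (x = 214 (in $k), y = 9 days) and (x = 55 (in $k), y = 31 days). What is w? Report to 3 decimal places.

w = 0.122

u(214,9) = u(55,31) means w·214 + (1−w)·9 = w·55 + (1−w)·31.
Rearranging, 159·w − 22·(1−w) = 0.
The marginal rate of substitution is 22/159, so w = 22/(159+22) = 0.122.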